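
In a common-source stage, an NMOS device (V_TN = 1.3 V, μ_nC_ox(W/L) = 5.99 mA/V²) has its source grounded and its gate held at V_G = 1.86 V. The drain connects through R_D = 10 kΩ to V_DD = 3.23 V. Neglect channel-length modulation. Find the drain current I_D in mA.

V_GS = V_G = 1.86 V, so V_ov = 1.86 − 1.3 = 0.56 V.
Assume saturation: I_D = ½ k_n V_ov² = 0.5 × 5.99 × 0.56² = 0.939 mA, giving V_DS = V_DD − I_D R_D = 3.23 − 0.939 × 10 = -6.16 V.
But -6.16 V < V_ov = 0.56 V, so the device is actually in triode.
In triode I_D = k_n[V_ov V_DS − ½ V_DS²] and I_D = (V_DD − V_DS)/R_D. Equating: 30 V_DS² − 34.54 V_DS + 3.23 = 0, giving V_DS = 0.103 V (the root below V_ov).
I_D = (3.23 − 0.103) / 10 = 0.313 mA.

I_D = 0.313 mA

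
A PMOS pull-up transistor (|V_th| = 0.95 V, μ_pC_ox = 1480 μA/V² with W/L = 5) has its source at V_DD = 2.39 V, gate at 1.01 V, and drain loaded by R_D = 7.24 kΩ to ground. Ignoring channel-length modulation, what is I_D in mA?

I_D = 0.314 mA

V_SG = V_DD − V_G = 2.39 − 1.01 = 1.38 V, so V_ov = 1.38 − 0.95 = 0.43 V.
k_p = μ_pC_ox · (W/L) = 7.4 mA/V².
Assume saturation: I_D = ½ k_p V_ov² = 0.5 × 7.4 × 0.43² = 0.684 mA, giving V_SD = V_DD − I_D R_D = 2.39 − 0.684 × 7.24 = -2.56 V.
But -2.56 V < V_ov = 0.43 V, so the device is actually in triode.
In triode I_D = k_p[V_ov V_SD − ½ V_SD²] and I_D = (V_DD − V_SD)/R_D. Equating: 26.8 V_SD² − 24.04 V_SD + 2.39 = 0, giving V_SD = 0.114 V (the root below V_ov).
I_D = (2.39 − 0.114) / 7.24 = 0.314 mA.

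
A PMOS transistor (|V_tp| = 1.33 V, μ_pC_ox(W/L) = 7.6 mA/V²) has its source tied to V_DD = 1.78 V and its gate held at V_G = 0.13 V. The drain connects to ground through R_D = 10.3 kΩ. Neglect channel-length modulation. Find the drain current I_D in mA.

V_SG = V_DD − V_G = 1.78 − 0.13 = 1.65 V, so V_ov = 1.65 − 1.33 = 0.32 V.
Assume saturation: I_D = ½ k_p V_ov² = 0.5 × 7.6 × 0.32² = 0.389 mA, giving V_SD = V_DD − I_D R_D = 1.78 − 0.389 × 10.3 = -2.23 V.
But -2.23 V < V_ov = 0.32 V, so the device is actually in triode.
In triode I_D = k_p[V_ov V_SD − ½ V_SD²] and I_D = (V_DD − V_SD)/R_D. Equating: 39.1 V_SD² − 26.05 V_SD + 1.78 = 0, giving V_SD = 0.0773 V (the root below V_ov).
I_D = (1.78 − 0.0773) / 10.3 = 0.165 mA.

I_D = 0.165 mA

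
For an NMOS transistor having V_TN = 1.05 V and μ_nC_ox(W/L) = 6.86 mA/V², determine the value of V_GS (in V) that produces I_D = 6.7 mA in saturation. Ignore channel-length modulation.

In saturation I_D = ½ k_n (V_GS − V_TN)², so V_GS − V_TN = √(2 I_D / k_n) = √(2 × 6.7 / 6.86) = 1.4 V.
V_GS = 1.05 + 1.4 = 2.45 V.

V_GS = 2.45 V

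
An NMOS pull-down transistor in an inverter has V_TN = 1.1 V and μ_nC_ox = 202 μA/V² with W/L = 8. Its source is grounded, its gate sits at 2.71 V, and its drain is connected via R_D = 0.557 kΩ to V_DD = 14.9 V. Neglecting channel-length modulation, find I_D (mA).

V_GS = V_G = 2.71 V, so V_ov = 2.71 − 1.1 = 1.61 V.
k_n = μ_nC_ox · (W/L) = 1.616 mA/V².
Assume saturation: I_D = ½ k_n V_ov² = 0.5 × 1.616 × 1.61² = 2.09 mA, giving V_DS = V_DD − I_D R_D = 14.9 − 2.09 × 0.557 = 13.7 V.
V_DS = 13.7 V ≥ V_ov = 1.61 V, confirming saturation.

I_D = 2.09 mA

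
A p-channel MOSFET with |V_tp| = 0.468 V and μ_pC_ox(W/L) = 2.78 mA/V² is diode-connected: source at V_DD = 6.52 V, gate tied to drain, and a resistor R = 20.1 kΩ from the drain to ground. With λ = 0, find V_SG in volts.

With gate tied to drain, V_SG = V_SD ≥ V_SG − |V_tp|, so the device is in saturation.
KCL at the drain: ½ k_p (V_SG − |V_tp|)² = (V_DD − V_SG)/R.
Let x = V_SG − 0.468. Then 27.9 x² + x − 6.052 = 0, giving x = 0.448 V (positive root), so V_SG = 0.916 V.
I_D = (V_DD − V_SG)/R = (6.52 − 0.916) / 20.1 = 0.279 mA.

V_SG = 0.916 V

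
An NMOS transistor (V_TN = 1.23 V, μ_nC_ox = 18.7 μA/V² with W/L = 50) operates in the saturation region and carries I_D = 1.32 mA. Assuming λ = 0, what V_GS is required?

V_GS = 2.91 V

k_n = μ_nC_ox · (W/L) = 0.935 mA/V².
In saturation I_D = ½ k_n (V_GS − V_TN)², so V_GS − V_TN = √(2 I_D / k_n) = √(2 × 1.32 / 0.935) = 1.68 V.
V_GS = 1.23 + 1.68 = 2.91 V.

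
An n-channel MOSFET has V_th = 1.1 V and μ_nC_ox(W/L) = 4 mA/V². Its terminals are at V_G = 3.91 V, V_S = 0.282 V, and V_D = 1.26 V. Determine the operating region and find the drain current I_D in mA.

Triode; I_D = 7.98 mA

V_GS = V_G − V_S = 3.91 − 0.282 = 3.63 V; V_DS = V_D − V_S = 1.26 − 0.282 = 0.978 V.
V_ov = V_GS − V_th = 3.63 − 1.1 = 2.53 V.
Since V_DS = 0.978 V < V_ov = 2.53 V, the device is in the triode region.
I_D = k_n [V_ov · V_DS − ½ V_DS²] = 4 × [2.53 × 0.978 − 0.5 × 0.978²] = 7.98 mA.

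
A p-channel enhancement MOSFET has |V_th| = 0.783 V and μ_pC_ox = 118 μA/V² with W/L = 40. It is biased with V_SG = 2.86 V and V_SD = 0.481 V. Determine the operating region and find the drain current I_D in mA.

Triode; I_D = 4.17 mA

k_p = μ_pC_ox · (W/L) = 4.72 mA/V².
V_ov = V_SG − |V_th| = 2.86 − 0.783 = 2.08 V.
Since V_SD = 0.481 V < V_ov = 2.08 V, the device is in the triode region.
I_D = k_p [V_ov · V_SD − ½ V_SD²] = 4.72 × [2.08 × 0.481 − 0.5 × 0.481²] = 4.17 mA.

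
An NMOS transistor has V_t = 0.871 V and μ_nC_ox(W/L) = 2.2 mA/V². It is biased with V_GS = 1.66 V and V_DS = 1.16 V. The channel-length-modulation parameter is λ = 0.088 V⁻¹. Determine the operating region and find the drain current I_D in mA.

Saturation; I_D = 0.755 mA

V_ov = V_GS − V_t = 1.66 − 0.871 = 0.789 V.
Since V_DS = 1.16 V ≥ V_ov = 0.789 V, the device is in saturation.
I_D = ½ k_n V_ov² (1 + λ V_DS) = 0.5 × 2.2 × 0.789² × (1 + 0.088 × 1.16) = 0.755 mA.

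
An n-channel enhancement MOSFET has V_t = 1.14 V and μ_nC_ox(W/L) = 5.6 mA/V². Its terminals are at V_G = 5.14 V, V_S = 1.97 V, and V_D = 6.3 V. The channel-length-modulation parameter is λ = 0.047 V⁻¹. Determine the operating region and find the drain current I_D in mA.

V_GS = V_G − V_S = 5.14 − 1.97 = 3.17 V; V_DS = V_D − V_S = 6.3 − 1.97 = 4.33 V.
V_ov = V_GS − V_t = 3.17 − 1.14 = 2.03 V.
Since V_DS = 4.33 V ≥ V_ov = 2.03 V, the device is in saturation.
I_D = ½ k_n V_ov² (1 + λ V_DS) = 0.5 × 5.6 × 2.03² × (1 + 0.047 × 4.33) = 13.9 mA.

Saturation; I_D = 13.9 mA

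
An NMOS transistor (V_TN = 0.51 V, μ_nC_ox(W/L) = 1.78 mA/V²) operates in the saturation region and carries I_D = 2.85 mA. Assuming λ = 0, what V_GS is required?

In saturation I_D = ½ k_n (V_GS − V_TN)², so V_GS − V_TN = √(2 I_D / k_n) = √(2 × 2.85 / 1.78) = 1.79 V.
V_GS = 0.51 + 1.79 = 2.3 V.

V_GS = 2.30 V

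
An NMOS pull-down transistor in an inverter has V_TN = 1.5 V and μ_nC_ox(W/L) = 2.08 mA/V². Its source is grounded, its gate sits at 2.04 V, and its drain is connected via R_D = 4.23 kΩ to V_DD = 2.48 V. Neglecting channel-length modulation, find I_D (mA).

V_GS = V_G = 2.04 V, so V_ov = 2.04 − 1.5 = 0.54 V.
Assume saturation: I_D = ½ k_n V_ov² = 0.5 × 2.08 × 0.54² = 0.303 mA, giving V_DS = V_DD − I_D R_D = 2.48 − 0.303 × 4.23 = 1.2 V.
V_DS = 1.2 V ≥ V_ov = 0.54 V, confirming saturation.

I_D = 0.303 mA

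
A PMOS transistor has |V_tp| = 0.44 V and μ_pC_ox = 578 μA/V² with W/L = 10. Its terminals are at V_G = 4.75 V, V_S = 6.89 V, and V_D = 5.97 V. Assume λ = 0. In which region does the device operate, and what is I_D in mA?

V_SG = V_S − V_G = 6.89 − 4.75 = 2.14 V; V_SD = V_S − V_D = 6.89 − 5.97 = 0.92 V.
k_p = μ_pC_ox · (W/L) = 5.78 mA/V².
V_ov = V_SG − |V_tp| = 2.14 − 0.44 = 1.7 V.
Since V_SD = 0.92 V < V_ov = 1.7 V, the device is in the triode region.
I_D = k_p [V_ov · V_SD − ½ V_SD²] = 5.78 × [1.7 × 0.92 − 0.5 × 0.92²] = 6.59 mA.

Triode; I_D = 6.59 mA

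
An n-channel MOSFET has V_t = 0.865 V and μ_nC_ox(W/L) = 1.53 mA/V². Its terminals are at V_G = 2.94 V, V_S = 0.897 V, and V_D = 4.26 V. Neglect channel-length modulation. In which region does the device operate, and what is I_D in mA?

Saturation; I_D = 1.06 mA

V_GS = V_G − V_S = 2.94 − 0.897 = 2.04 V; V_DS = V_D − V_S = 4.26 − 0.897 = 3.36 V.
V_ov = V_GS − V_t = 2.04 − 0.865 = 1.18 V.
Since V_DS = 3.36 V ≥ V_ov = 1.18 V, the device is in saturation.
I_D = ½ k_n V_ov² = 0.5 × 1.53 × 1.18² = 1.06 mA.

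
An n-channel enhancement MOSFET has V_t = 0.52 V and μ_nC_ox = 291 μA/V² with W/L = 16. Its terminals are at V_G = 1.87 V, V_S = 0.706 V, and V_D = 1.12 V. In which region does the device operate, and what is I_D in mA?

Triode; I_D = 0.842 mA

V_GS = V_G − V_S = 1.87 − 0.706 = 1.16 V; V_DS = V_D − V_S = 1.12 − 0.706 = 0.414 V.
k_n = μ_nC_ox · (W/L) = 4.656 mA/V².
V_ov = V_GS − V_t = 1.16 − 0.52 = 0.644 V.
Since V_DS = 0.414 V < V_ov = 0.644 V, the device is in the triode region.
I_D = k_n [V_ov · V_DS − ½ V_DS²] = 4.656 × [0.644 × 0.414 − 0.5 × 0.414²] = 0.842 mA.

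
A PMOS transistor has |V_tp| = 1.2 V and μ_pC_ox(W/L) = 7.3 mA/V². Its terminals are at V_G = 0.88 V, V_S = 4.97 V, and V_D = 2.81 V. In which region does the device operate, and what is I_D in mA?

Triode; I_D = 28.5 mA

V_SG = V_S − V_G = 4.97 − 0.88 = 4.09 V; V_SD = V_S − V_D = 4.97 − 2.81 = 2.16 V.
V_ov = V_SG − |V_tp| = 4.09 − 1.2 = 2.89 V.
Since V_SD = 2.16 V < V_ov = 2.89 V, the device is in the triode region.
I_D = k_p [V_ov · V_SD − ½ V_SD²] = 7.3 × [2.89 × 2.16 − 0.5 × 2.16²] = 28.5 mA.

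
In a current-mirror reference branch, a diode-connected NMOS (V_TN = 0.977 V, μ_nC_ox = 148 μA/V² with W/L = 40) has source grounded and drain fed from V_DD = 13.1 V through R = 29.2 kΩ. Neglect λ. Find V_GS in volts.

With gate tied to drain, V_GS = V_DS ≥ V_GS − V_TN, so the device is in saturation.
k_n = μ_nC_ox · (W/L) = 5.92 mA/V².
KCL at the drain: ½ k_n (V_GS − V_TN)² = (V_DD − V_GS)/R.
Let x = V_GS − 0.977. Then 86.4 x² + x − 12.12 = 0, giving x = 0.369 V (positive root), so V_GS = 1.35 V.
I_D = (V_DD − V_GS)/R = (13.1 − 1.35) / 29.2 = 0.403 mA.

V_GS = 1.35 V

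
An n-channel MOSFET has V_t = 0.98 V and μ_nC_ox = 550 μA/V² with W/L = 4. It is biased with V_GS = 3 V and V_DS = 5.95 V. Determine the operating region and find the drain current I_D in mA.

Saturation; I_D = 4.49 mA

k_n = μ_nC_ox · (W/L) = 2.2 mA/V².
V_ov = V_GS − V_t = 3 − 0.98 = 2.02 V.
Since V_DS = 5.95 V ≥ V_ov = 2.02 V, the device is in saturation.
I_D = ½ k_n V_ov² = 0.5 × 2.2 × 2.02² = 4.49 mA.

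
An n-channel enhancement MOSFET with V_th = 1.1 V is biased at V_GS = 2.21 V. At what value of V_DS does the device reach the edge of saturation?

V_DS,sat = 1.11 V

The boundary between triode and saturation is V_DS = V_GS − V_th = V_ov.
V_ov = 2.21 − 1.1 = 1.11 V.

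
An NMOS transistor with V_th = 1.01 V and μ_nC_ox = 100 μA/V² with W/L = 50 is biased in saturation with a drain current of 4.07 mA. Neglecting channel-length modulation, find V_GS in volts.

k_n = μ_nC_ox · (W/L) = 5 mA/V².
In saturation I_D = ½ k_n (V_GS − V_th)², so V_GS − V_th = √(2 I_D / k_n) = √(2 × 4.07 / 5) = 1.28 V.
V_GS = 1.01 + 1.28 = 2.29 V.

V_GS = 2.29 V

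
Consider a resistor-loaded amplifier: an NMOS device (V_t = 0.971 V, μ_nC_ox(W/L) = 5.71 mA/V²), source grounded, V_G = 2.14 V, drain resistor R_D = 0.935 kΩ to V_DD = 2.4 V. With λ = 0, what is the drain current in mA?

I_D = 2.15 mA

V_GS = V_G = 2.14 V, so V_ov = 2.14 − 0.971 = 1.17 V.
Assume saturation: I_D = ½ k_n V_ov² = 0.5 × 5.71 × 1.17² = 3.9 mA, giving V_DS = V_DD − I_D R_D = 2.4 − 3.9 × 0.935 = -1.25 V.
But -1.25 V < V_ov = 1.17 V, so the device is actually in triode.
In triode I_D = k_n[V_ov V_DS − ½ V_DS²] and I_D = (V_DD − V_DS)/R_D. Equating: 2.67 V_DS² − 7.241 V_DS + 2.4 = 0, giving V_DS = 0.387 V (the root below V_ov).
I_D = (2.4 − 0.387) / 0.935 = 2.15 mA.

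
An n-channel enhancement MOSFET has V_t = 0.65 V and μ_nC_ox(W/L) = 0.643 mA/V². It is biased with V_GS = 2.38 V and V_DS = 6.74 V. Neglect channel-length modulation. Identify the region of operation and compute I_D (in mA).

Saturation; I_D = 0.962 mA

V_ov = V_GS − V_t = 2.38 − 0.65 = 1.73 V.
Since V_DS = 6.74 V ≥ V_ov = 1.73 V, the device is in saturation.
I_D = ½ k_n V_ov² = 0.5 × 0.643 × 1.73² = 0.962 mA.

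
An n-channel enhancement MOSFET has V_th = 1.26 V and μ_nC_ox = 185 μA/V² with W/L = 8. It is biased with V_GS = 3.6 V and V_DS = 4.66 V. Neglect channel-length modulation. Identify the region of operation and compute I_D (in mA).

k_n = μ_nC_ox · (W/L) = 1.48 mA/V².
V_ov = V_GS − V_th = 3.6 − 1.26 = 2.34 V.
Since V_DS = 4.66 V ≥ V_ov = 2.34 V, the device is in saturation.
I_D = ½ k_n V_ov² = 0.5 × 1.48 × 2.34² = 4.05 mA.

Saturation; I_D = 4.05 mA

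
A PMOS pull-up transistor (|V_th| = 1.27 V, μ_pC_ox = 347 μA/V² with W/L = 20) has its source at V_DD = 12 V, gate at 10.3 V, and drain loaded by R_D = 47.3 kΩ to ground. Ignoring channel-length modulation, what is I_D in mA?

V_SG = V_DD − V_G = 12 − 10.3 = 1.7 V, so V_ov = 1.7 − 1.27 = 0.43 V.
k_p = μ_pC_ox · (W/L) = 6.94 mA/V².
Assume saturation: I_D = ½ k_p V_ov² = 0.5 × 6.94 × 0.43² = 0.642 mA, giving V_SD = V_DD − I_D R_D = 12 − 0.642 × 47.3 = -18.3 V.
But -18.3 V < V_ov = 0.43 V, so the device is actually in triode.
In triode I_D = k_p[V_ov V_SD − ½ V_SD²] and I_D = (V_DD − V_SD)/R_D. Equating: 164 V_SD² − 142.2 V_SD + 12 = 0, giving V_SD = 0.0948 V (the root below V_ov).
I_D = (12 − 0.0948) / 47.3 = 0.252 mA.

I_D = 0.252 mA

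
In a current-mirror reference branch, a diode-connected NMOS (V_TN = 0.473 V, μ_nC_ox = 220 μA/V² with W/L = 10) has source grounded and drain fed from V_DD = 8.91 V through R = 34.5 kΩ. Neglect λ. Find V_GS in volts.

With gate tied to drain, V_GS = V_DS ≥ V_GS − V_TN, so the device is in saturation.
k_n = μ_nC_ox · (W/L) = 2.2 mA/V².
KCL at the drain: ½ k_n (V_GS − V_TN)² = (V_DD − V_GS)/R.
Let x = V_GS − 0.473. Then 38 x² + x − 8.437 = 0, giving x = 0.459 V (positive root), so V_GS = 0.932 V.
I_D = (V_DD − V_GS)/R = (8.91 − 0.932) / 34.5 = 0.231 mA.

V_GS = 0.932 V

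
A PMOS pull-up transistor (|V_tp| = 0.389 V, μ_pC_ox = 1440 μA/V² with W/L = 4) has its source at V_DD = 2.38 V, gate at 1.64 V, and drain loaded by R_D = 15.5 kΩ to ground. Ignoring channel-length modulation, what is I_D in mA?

I_D = 0.148 mA

V_SG = V_DD − V_G = 2.38 − 1.64 = 0.74 V, so V_ov = 0.74 − 0.389 = 0.351 V.
k_p = μ_pC_ox · (W/L) = 5.76 mA/V².
Assume saturation: I_D = ½ k_p V_ov² = 0.5 × 5.76 × 0.351² = 0.355 mA, giving V_SD = V_DD − I_D R_D = 2.38 − 0.355 × 15.5 = -3.12 V.
But -3.12 V < V_ov = 0.351 V, so the device is actually in triode.
In triode I_D = k_p[V_ov V_SD − ½ V_SD²] and I_D = (V_DD − V_SD)/R_D. Equating: 44.6 V_SD² − 32.34 V_SD + 2.38 = 0, giving V_SD = 0.0831 V (the root below V_ov).
I_D = (2.38 − 0.0831) / 15.5 = 0.148 mA.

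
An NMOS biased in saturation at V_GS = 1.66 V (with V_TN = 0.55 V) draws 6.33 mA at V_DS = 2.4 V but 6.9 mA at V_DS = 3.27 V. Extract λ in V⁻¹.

λ = 0.138 V⁻¹

With V_GS fixed, I_D ∝ (1 + λ V_DS) in saturation, so I_D2/I_D1 = (1 + λ V_DS2)/(1 + λ V_DS1).
6.9/6.33 = 1.09 = (1 + 3.27 λ)/(1 + 2.4 λ).
Solving: λ (I_D1 V_DS2 − I_D2 V_DS1) = I_D2 − I_D1, so λ = (6.9 − 6.33) / (6.33 × 3.27 − 6.9 × 2.4) = 0.57 / 4.14 = 0.138 V⁻¹.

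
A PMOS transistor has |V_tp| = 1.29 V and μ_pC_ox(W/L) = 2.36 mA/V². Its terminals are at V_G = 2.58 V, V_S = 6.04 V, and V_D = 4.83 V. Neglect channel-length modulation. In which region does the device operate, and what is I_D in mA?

Triode; I_D = 4.47 mA

V_SG = V_S − V_G = 6.04 − 2.58 = 3.46 V; V_SD = V_S − V_D = 6.04 − 4.83 = 1.21 V.
V_ov = V_SG − |V_tp| = 3.46 − 1.29 = 2.17 V.
Since V_SD = 1.21 V < V_ov = 2.17 V, the device is in the triode region.
I_D = k_p [V_ov · V_SD − ½ V_SD²] = 2.36 × [2.17 × 1.21 − 0.5 × 1.21²] = 4.47 mA.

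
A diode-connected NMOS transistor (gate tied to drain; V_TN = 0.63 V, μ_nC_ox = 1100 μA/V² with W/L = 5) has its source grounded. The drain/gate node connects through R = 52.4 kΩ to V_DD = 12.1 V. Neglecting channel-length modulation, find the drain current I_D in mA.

I_D = 0.214 mA

With gate tied to drain, V_GS = V_DS ≥ V_GS − V_TN, so the device is in saturation.
k_n = μ_nC_ox · (W/L) = 5.5 mA/V².
KCL at the drain: ½ k_n (V_GS − V_TN)² = (V_DD − V_GS)/R.
Let x = V_GS − 0.63. Then 144 x² + x − 11.47 = 0, giving x = 0.279 V (positive root), so V_GS = 0.909 V.
I_D = (V_DD − V_GS)/R = (12.1 − 0.909) / 52.4 = 0.214 mA.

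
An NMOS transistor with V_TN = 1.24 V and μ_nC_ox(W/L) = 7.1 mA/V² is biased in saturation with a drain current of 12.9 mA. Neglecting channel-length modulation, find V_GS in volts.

In saturation I_D = ½ k_n (V_GS − V_TN)², so V_GS − V_TN = √(2 I_D / k_n) = √(2 × 12.9 / 7.1) = 1.91 V.
V_GS = 1.24 + 1.91 = 3.15 V.

V_GS = 3.15 V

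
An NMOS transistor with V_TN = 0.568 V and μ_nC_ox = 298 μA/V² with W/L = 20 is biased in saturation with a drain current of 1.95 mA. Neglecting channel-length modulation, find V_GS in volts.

k_n = μ_nC_ox · (W/L) = 5.96 mA/V².
In saturation I_D = ½ k_n (V_GS − V_TN)², so V_GS − V_TN = √(2 I_D / k_n) = √(2 × 1.95 / 5.96) = 0.809 V.
V_GS = 0.568 + 0.809 = 1.38 V.

V_GS = 1.38 V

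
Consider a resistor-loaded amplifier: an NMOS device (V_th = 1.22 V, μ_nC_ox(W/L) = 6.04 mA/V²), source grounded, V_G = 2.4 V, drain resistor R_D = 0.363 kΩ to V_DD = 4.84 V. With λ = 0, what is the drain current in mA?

I_D = 4.21 mA

V_GS = V_G = 2.4 V, so V_ov = 2.4 − 1.22 = 1.18 V.
Assume saturation: I_D = ½ k_n V_ov² = 0.5 × 6.04 × 1.18² = 4.21 mA, giving V_DS = V_DD − I_D R_D = 4.84 − 4.21 × 0.363 = 3.31 V.
V_DS = 3.31 V ≥ V_ov = 1.18 V, confirming saturation.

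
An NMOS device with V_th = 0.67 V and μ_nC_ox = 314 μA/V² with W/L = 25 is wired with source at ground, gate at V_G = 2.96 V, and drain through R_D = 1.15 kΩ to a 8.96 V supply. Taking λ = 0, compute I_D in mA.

V_GS = V_G = 2.96 V, so V_ov = 2.96 − 0.67 = 2.29 V.
k_n = μ_nC_ox · (W/L) = 7.85 mA/V².
Assume saturation: I_D = ½ k_n V_ov² = 0.5 × 7.85 × 2.29² = 20.6 mA, giving V_DS = V_DD − I_D R_D = 8.96 − 20.6 × 1.15 = -14.7 V.
But -14.7 V < V_ov = 2.29 V, so the device is actually in triode.
In triode I_D = k_n[V_ov V_DS − ½ V_DS²] and I_D = (V_DD − V_DS)/R_D. Equating: 4.51 V_DS² − 21.67 V_DS + 8.96 = 0, giving V_DS = 0.457 V (the root below V_ov).
I_D = (8.96 − 0.457) / 1.15 = 7.39 mA.

I_D = 7.39 mA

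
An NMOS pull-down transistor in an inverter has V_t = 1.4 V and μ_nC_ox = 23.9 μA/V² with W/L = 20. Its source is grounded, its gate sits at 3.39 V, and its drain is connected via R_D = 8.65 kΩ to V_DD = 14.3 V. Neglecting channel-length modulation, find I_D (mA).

V_GS = V_G = 3.39 V, so V_ov = 3.39 − 1.4 = 1.99 V.
k_n = μ_nC_ox · (W/L) = 0.478 mA/V².
Assume saturation: I_D = ½ k_n V_ov² = 0.5 × 0.478 × 1.99² = 0.946 mA, giving V_DS = V_DD − I_D R_D = 14.3 − 0.946 × 8.65 = 6.11 V.
V_DS = 6.11 V ≥ V_ov = 1.99 V, confirming saturation.

I_D = 0.946 mA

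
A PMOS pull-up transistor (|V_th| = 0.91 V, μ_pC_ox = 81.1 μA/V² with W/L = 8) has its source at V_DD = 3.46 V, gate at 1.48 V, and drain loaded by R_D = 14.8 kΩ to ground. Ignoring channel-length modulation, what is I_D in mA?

V_SG = V_DD − V_G = 3.46 − 1.48 = 1.98 V, so V_ov = 1.98 − 0.91 = 1.07 V.
k_p = μ_pC_ox · (W/L) = 0.6488 mA/V².
Assume saturation: I_D = ½ k_p V_ov² = 0.5 × 0.6488 × 1.07² = 0.371 mA, giving V_SD = V_DD − I_D R_D = 3.46 − 0.371 × 14.8 = -2.04 V.
But -2.04 V < V_ov = 1.07 V, so the device is actually in triode.
In triode I_D = k_p[V_ov V_SD − ½ V_SD²] and I_D = (V_DD − V_SD)/R_D. Equating: 4.8 V_SD² − 11.27 V_SD + 3.46 = 0, giving V_SD = 0.363 V (the root below V_ov).
I_D = (3.46 − 0.363) / 14.8 = 0.209 mA.

I_D = 0.209 mA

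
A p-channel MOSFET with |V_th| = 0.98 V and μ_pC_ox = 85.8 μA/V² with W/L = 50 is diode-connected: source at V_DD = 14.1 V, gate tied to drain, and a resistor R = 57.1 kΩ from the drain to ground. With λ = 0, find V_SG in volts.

With gate tied to drain, V_SG = V_SD ≥ V_SG − |V_th|, so the device is in saturation.
k_p = μ_pC_ox · (W/L) = 4.29 mA/V².
KCL at the drain: ½ k_p (V_SG − |V_th|)² = (V_DD − V_SG)/R.
Let x = V_SG − 0.98. Then 122 x² + x − 13.12 = 0, giving x = 0.323 V (positive root), so V_SG = 1.3 V.
I_D = (V_DD − V_SG)/R = (14.1 − 1.3) / 57.1 = 0.224 mA.

V_SG = 1.30 V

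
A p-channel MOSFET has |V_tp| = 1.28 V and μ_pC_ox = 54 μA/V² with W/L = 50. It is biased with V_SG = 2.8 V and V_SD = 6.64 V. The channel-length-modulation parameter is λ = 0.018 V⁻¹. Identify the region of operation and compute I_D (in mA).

k_p = μ_pC_ox · (W/L) = 2.7 mA/V².
V_ov = V_SG − |V_tp| = 2.8 − 1.28 = 1.52 V.
Since V_SD = 6.64 V ≥ V_ov = 1.52 V, the device is in saturation.
I_D = ½ k_p V_ov² (1 + λ V_SD) = 0.5 × 2.7 × 1.52² × (1 + 0.018 × 6.64) = 3.49 mA.

Saturation; I_D = 3.49 mA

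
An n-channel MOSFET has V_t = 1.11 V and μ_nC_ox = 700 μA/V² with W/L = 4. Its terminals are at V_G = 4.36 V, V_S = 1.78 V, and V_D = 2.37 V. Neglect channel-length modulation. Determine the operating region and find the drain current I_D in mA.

Triode; I_D = 1.94 mA

V_GS = V_G − V_S = 4.36 − 1.78 = 2.58 V; V_DS = V_D − V_S = 2.37 − 1.78 = 0.59 V.
k_n = μ_nC_ox · (W/L) = 2.8 mA/V².
V_ov = V_GS − V_t = 2.58 − 1.11 = 1.47 V.
Since V_DS = 0.59 V < V_ov = 1.47 V, the device is in the triode region.
I_D = k_n [V_ov · V_DS − ½ V_DS²] = 2.8 × [1.47 × 0.59 − 0.5 × 0.59²] = 1.94 mA.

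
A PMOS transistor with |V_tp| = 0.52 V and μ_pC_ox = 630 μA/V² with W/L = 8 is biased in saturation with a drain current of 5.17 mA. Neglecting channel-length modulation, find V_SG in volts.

k_p = μ_pC_ox · (W/L) = 5.04 mA/V².
In saturation I_D = ½ k_p (V_SG − |V_tp|)², so V_SG − |V_tp| = √(2 I_D / k_p) = √(2 × 5.17 / 5.04) = 1.43 V.
V_SG = 0.52 + 1.43 = 1.95 V.

V_SG = 1.95 V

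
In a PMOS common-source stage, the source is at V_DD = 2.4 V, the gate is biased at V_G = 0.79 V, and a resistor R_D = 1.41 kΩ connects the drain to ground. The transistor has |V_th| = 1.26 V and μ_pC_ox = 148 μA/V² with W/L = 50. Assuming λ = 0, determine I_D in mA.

I_D = 0.453 mA

V_SG = V_DD − V_G = 2.4 − 0.79 = 1.61 V, so V_ov = 1.61 − 1.26 = 0.35 V.
k_p = μ_pC_ox · (W/L) = 7.4 mA/V².
Assume saturation: I_D = ½ k_p V_ov² = 0.5 × 7.4 × 0.35² = 0.453 mA, giving V_SD = V_DD − I_D R_D = 2.4 − 0.453 × 1.41 = 1.76 V.
V_SD = 1.76 V ≥ V_ov = 0.35 V, confirming saturation.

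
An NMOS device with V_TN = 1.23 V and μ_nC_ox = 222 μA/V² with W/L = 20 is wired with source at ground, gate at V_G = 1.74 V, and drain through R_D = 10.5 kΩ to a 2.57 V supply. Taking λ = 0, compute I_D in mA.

I_D = 0.234 mA

V_GS = V_G = 1.74 V, so V_ov = 1.74 − 1.23 = 0.51 V.
k_n = μ_nC_ox · (W/L) = 4.44 mA/V².
Assume saturation: I_D = ½ k_n V_ov² = 0.5 × 4.44 × 0.51² = 0.577 mA, giving V_DS = V_DD − I_D R_D = 2.57 − 0.577 × 10.5 = -3.49 V.
But -3.49 V < V_ov = 0.51 V, so the device is actually in triode.
In triode I_D = k_n[V_ov V_DS − ½ V_DS²] and I_D = (V_DD − V_DS)/R_D. Equating: 23.3 V_DS² − 24.78 V_DS + 2.57 = 0, giving V_DS = 0.116 V (the root below V_ov).
I_D = (2.57 − 0.116) / 10.5 = 0.234 mA.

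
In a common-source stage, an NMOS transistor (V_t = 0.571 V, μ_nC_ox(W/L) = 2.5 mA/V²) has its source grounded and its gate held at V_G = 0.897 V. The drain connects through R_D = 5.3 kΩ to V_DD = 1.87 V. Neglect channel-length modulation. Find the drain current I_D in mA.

I_D = 0.133 mA

V_GS = V_G = 0.897 V, so V_ov = 0.897 − 0.571 = 0.326 V.
Assume saturation: I_D = ½ k_n V_ov² = 0.5 × 2.5 × 0.326² = 0.133 mA, giving V_DS = V_DD − I_D R_D = 1.87 − 0.133 × 5.3 = 1.17 V.
V_DS = 1.17 V ≥ V_ov = 0.326 V, confirming saturation.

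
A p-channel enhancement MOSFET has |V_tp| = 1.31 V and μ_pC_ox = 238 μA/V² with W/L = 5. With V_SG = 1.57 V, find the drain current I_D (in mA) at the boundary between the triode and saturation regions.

I_D = 0.0402 mA

At the boundary V_SD = V_ov = V_SG − |V_tp| = 1.57 − 1.31 = 0.26 V.
k_p = μ_pC_ox · (W/L) = 1.19 mA/V².
I_D = ½ k_p V_ov² = 0.5 × 1.19 × 0.26² = 0.0402 mA.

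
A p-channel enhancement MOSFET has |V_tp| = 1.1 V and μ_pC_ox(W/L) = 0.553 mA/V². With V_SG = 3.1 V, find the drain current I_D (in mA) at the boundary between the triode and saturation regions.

At the boundary V_SD = V_ov = V_SG − |V_tp| = 3.1 − 1.1 = 2 V.
I_D = ½ k_p V_ov² = 0.5 × 0.553 × 2² = 1.11 mA.

I_D = 1.11 mA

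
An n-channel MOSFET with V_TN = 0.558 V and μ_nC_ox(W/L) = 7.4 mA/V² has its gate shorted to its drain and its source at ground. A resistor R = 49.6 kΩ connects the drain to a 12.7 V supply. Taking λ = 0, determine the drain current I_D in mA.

I_D = 0.240 mA

With gate tied to drain, V_GS = V_DS ≥ V_GS − V_TN, so the device is in saturation.
KCL at the drain: ½ k_n (V_GS − V_TN)² = (V_DD − V_GS)/R.
Let x = V_GS − 0.558. Then 184 x² + x − 12.14 = 0, giving x = 0.255 V (positive root), so V_GS = 0.813 V.
I_D = (V_DD − V_GS)/R = (12.7 − 0.813) / 49.6 = 0.24 mA.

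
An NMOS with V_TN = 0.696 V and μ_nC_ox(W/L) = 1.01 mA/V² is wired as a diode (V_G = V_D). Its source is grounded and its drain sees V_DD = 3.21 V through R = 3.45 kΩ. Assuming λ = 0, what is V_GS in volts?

V_GS = 1.64 V

With gate tied to drain, V_GS = V_DS ≥ V_GS − V_TN, so the device is in saturation.
KCL at the drain: ½ k_n (V_GS − V_TN)² = (V_DD − V_GS)/R.
Let x = V_GS − 0.696. Then 1.74 x² + x − 2.514 = 0, giving x = 0.948 V (positive root), so V_GS = 1.64 V.
I_D = (V_DD − V_GS)/R = (3.21 − 1.64) / 3.45 = 0.454 mA.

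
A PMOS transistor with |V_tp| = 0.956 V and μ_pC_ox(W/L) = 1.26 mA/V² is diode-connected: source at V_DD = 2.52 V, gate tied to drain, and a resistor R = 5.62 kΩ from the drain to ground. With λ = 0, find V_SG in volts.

V_SG = 1.49 V

With gate tied to drain, V_SG = V_SD ≥ V_SG − |V_tp|, so the device is in saturation.
KCL at the drain: ½ k_p (V_SG − |V_tp|)² = (V_DD − V_SG)/R.
Let x = V_SG − 0.956. Then 3.54 x² + x − 1.564 = 0, giving x = 0.538 V (positive root), so V_SG = 1.49 V.
I_D = (V_DD − V_SG)/R = (2.52 − 1.49) / 5.62 = 0.183 mA.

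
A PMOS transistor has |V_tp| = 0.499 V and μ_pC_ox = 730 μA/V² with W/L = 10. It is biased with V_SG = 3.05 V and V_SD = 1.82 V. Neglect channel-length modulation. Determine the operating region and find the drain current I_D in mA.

k_p = μ_pC_ox · (W/L) = 7.3 mA/V².
V_ov = V_SG − |V_tp| = 3.05 − 0.499 = 2.55 V.
Since V_SD = 1.82 V < V_ov = 2.55 V, the device is in the triode region.
I_D = k_p [V_ov · V_SD − ½ V_SD²] = 7.3 × [2.55 × 1.82 − 0.5 × 1.82²] = 21.8 mA.

Triode; I_D = 21.8 mA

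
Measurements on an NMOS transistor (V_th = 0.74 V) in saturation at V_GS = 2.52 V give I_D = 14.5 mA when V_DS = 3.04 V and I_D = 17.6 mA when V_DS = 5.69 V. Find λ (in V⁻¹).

With V_GS fixed, I_D ∝ (1 + λ V_DS) in saturation, so I_D2/I_D1 = (1 + λ V_DS2)/(1 + λ V_DS1).
17.6/14.5 = 1.214 = (1 + 5.69 λ)/(1 + 3.04 λ).
Solving: λ (I_D1 V_DS2 − I_D2 V_DS1) = I_D2 − I_D1, so λ = (17.6 − 14.5) / (14.5 × 5.69 − 17.6 × 3.04) = 3.1 / 29 = 0.107 V⁻¹.

λ = 0.107 V⁻¹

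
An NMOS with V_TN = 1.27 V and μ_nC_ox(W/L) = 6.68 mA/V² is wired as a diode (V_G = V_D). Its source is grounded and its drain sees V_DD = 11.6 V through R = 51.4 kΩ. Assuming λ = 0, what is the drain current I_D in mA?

With gate tied to drain, V_GS = V_DS ≥ V_GS − V_TN, so the device is in saturation.
KCL at the drain: ½ k_n (V_GS − V_TN)² = (V_DD − V_GS)/R.
Let x = V_GS − 1.27. Then 172 x² + x − 10.33 = 0, giving x = 0.242 V (positive root), so V_GS = 1.51 V.
I_D = (V_DD − V_GS)/R = (11.6 − 1.51) / 51.4 = 0.196 mA.

I_D = 0.196 mA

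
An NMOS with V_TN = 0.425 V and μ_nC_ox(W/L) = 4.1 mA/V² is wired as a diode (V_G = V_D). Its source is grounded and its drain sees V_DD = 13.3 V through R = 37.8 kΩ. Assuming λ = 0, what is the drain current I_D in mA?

I_D = 0.330 mA

With gate tied to drain, V_GS = V_DS ≥ V_GS − V_TN, so the device is in saturation.
KCL at the drain: ½ k_n (V_GS − V_TN)² = (V_DD − V_GS)/R.
Let x = V_GS − 0.425. Then 77.5 x² + x − 12.88 = 0, giving x = 0.401 V (positive root), so V_GS = 0.826 V.
I_D = (V_DD − V_GS)/R = (13.3 − 0.826) / 37.8 = 0.33 mA.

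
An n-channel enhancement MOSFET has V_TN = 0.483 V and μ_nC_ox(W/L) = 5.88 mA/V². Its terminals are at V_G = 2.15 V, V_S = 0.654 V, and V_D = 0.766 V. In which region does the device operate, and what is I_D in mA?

Triode; I_D = 0.630 mA

V_GS = V_G − V_S = 2.15 − 0.654 = 1.5 V; V_DS = V_D − V_S = 0.766 − 0.654 = 0.112 V.
V_ov = V_GS − V_TN = 1.5 − 0.483 = 1.01 V.
Since V_DS = 0.112 V < V_ov = 1.01 V, the device is in the triode region.
I_D = k_n [V_ov · V_DS − ½ V_DS²] = 5.88 × [1.01 × 0.112 − 0.5 × 0.112²] = 0.63 mA.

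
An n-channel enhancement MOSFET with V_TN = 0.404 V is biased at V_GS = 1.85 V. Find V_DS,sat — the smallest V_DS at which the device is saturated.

V_DS,sat = 1.45 V

The boundary between triode and saturation is V_DS = V_GS − V_TN = V_ov.
V_ov = 1.85 − 0.404 = 1.45 V.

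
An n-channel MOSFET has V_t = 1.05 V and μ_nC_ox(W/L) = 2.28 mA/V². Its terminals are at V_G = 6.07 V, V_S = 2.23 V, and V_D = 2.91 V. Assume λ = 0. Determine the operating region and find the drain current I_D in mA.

Triode; I_D = 3.80 mA

V_GS = V_G − V_S = 6.07 − 2.23 = 3.84 V; V_DS = V_D − V_S = 2.91 − 2.23 = 0.68 V.
V_ov = V_GS − V_t = 3.84 − 1.05 = 2.79 V.
Since V_DS = 0.68 V < V_ov = 2.79 V, the device is in the triode region.
I_D = k_n [V_ov · V_DS − ½ V_DS²] = 2.28 × [2.79 × 0.68 − 0.5 × 0.68²] = 3.8 mA.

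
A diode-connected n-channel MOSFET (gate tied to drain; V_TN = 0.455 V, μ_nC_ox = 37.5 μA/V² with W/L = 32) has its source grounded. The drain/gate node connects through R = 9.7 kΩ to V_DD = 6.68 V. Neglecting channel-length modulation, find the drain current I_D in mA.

With gate tied to drain, V_GS = V_DS ≥ V_GS − V_TN, so the device is in saturation.
k_n = μ_nC_ox · (W/L) = 1.2 mA/V².
KCL at the drain: ½ k_n (V_GS − V_TN)² = (V_DD − V_GS)/R.
Let x = V_GS − 0.455. Then 5.82 x² + x − 6.225 = 0, giving x = 0.952 V (positive root), so V_GS = 1.41 V.
I_D = (V_DD − V_GS)/R = (6.68 − 1.41) / 9.7 = 0.544 mA.

I_D = 0.544 mA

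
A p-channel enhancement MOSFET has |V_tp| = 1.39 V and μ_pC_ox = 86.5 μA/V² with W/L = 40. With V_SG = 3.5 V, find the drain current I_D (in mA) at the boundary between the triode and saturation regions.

I_D = 7.70 mA

At the boundary V_SD = V_ov = V_SG − |V_tp| = 3.5 − 1.39 = 2.11 V.
k_p = μ_pC_ox · (W/L) = 3.46 mA/V².
I_D = ½ k_p V_ov² = 0.5 × 3.46 × 2.11² = 7.7 mA.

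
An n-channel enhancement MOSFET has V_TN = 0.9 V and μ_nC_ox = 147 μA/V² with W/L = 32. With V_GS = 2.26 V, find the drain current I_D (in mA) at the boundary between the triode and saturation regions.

At the boundary V_DS = V_ov = V_GS − V_TN = 2.26 − 0.9 = 1.36 V.
k_n = μ_nC_ox · (W/L) = 4.704 mA/V².
I_D = ½ k_n V_ov² = 0.5 × 4.704 × 1.36² = 4.35 mA.

I_D = 4.35 mA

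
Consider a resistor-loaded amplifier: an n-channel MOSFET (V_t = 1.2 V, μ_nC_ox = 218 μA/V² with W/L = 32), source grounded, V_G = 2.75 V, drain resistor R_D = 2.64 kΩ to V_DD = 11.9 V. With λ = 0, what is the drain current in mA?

I_D = 4.33 mA

V_GS = V_G = 2.75 V, so V_ov = 2.75 − 1.2 = 1.55 V.
k_n = μ_nC_ox · (W/L) = 6.976 mA/V².
Assume saturation: I_D = ½ k_n V_ov² = 0.5 × 6.976 × 1.55² = 8.38 mA, giving V_DS = V_DD − I_D R_D = 11.9 − 8.38 × 2.64 = -10.2 V.
But -10.2 V < V_ov = 1.55 V, so the device is actually in triode.
In triode I_D = k_n[V_ov V_DS − ½ V_DS²] and I_D = (V_DD − V_DS)/R_D. Equating: 9.21 V_DS² − 29.55 V_DS + 11.9 = 0, giving V_DS = 0.472 V (the root below V_ov).
I_D = (11.9 − 0.472) / 2.64 = 4.33 mA.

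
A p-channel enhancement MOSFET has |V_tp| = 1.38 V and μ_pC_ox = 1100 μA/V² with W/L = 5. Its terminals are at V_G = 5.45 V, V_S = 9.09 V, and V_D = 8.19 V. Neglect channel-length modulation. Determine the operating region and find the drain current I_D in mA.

Triode; I_D = 8.96 mA

V_SG = V_S − V_G = 9.09 − 5.45 = 3.64 V; V_SD = V_S − V_D = 9.09 − 8.19 = 0.9 V.
k_p = μ_pC_ox · (W/L) = 5.5 mA/V².
V_ov = V_SG − |V_tp| = 3.64 − 1.38 = 2.26 V.
Since V_SD = 0.9 V < V_ov = 2.26 V, the device is in the triode region.
I_D = k_p [V_ov · V_SD − ½ V_SD²] = 5.5 × [2.26 × 0.9 − 0.5 × 0.9²] = 8.96 mA.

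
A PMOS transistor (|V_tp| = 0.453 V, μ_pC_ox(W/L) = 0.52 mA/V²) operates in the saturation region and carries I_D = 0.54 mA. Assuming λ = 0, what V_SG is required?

V_SG = 1.89 V

In saturation I_D = ½ k_p (V_SG − |V_tp|)², so V_SG − |V_tp| = √(2 I_D / k_p) = √(2 × 0.54 / 0.52) = 1.44 V.
V_SG = 0.453 + 1.44 = 1.89 V.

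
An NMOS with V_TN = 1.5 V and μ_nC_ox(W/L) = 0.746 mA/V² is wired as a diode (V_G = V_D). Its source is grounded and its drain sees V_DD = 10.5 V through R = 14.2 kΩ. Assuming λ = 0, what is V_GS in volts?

V_GS = 2.71 V

With gate tied to drain, V_GS = V_DS ≥ V_GS − V_TN, so the device is in saturation.
KCL at the drain: ½ k_n (V_GS − V_TN)² = (V_DD − V_GS)/R.
Let x = V_GS − 1.5. Then 5.3 x² + x − 9 = 0, giving x = 1.21 V (positive root), so V_GS = 2.71 V.
I_D = (V_DD − V_GS)/R = (10.5 − 2.71) / 14.2 = 0.548 mA.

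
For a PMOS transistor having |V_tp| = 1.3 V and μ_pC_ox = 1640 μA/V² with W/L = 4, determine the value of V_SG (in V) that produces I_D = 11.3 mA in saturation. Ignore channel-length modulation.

V_SG = 3.16 V

k_p = μ_pC_ox · (W/L) = 6.56 mA/V².
In saturation I_D = ½ k_p (V_SG − |V_tp|)², so V_SG − |V_tp| = √(2 I_D / k_p) = √(2 × 11.3 / 6.56) = 1.86 V.
V_SG = 1.3 + 1.86 = 3.16 V.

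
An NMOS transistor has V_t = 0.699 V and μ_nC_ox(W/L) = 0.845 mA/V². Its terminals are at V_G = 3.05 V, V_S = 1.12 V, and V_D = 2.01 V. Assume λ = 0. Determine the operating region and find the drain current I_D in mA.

V_GS = V_G − V_S = 3.05 − 1.12 = 1.93 V; V_DS = V_D − V_S = 2.01 − 1.12 = 0.89 V.
V_ov = V_GS − V_t = 1.93 − 0.699 = 1.23 V.
Since V_DS = 0.89 V < V_ov = 1.23 V, the device is in the triode region.
I_D = k_n [V_ov · V_DS − ½ V_DS²] = 0.845 × [1.23 × 0.89 − 0.5 × 0.89²] = 0.591 mA.

Triode; I_D = 0.591 mA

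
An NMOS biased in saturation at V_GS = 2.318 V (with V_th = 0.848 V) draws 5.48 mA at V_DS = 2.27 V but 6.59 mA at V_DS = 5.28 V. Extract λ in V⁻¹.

With V_GS fixed, I_D ∝ (1 + λ V_DS) in saturation, so I_D2/I_D1 = (1 + λ V_DS2)/(1 + λ V_DS1).
6.59/5.48 = 1.203 = (1 + 5.28 λ)/(1 + 2.27 λ).
Solving: λ (I_D1 V_DS2 − I_D2 V_DS1) = I_D2 − I_D1, so λ = (6.59 − 5.48) / (5.48 × 5.28 − 6.59 × 2.27) = 1.11 / 14 = 0.0794 V⁻¹.

λ = 0.0794 V⁻¹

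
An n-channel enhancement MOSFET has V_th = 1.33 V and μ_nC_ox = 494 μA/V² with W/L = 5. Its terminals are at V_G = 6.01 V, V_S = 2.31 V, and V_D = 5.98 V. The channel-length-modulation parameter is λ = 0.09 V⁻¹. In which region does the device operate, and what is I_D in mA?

V_GS = V_G − V_S = 6.01 − 2.31 = 3.7 V; V_DS = V_D − V_S = 5.98 − 2.31 = 3.67 V.
k_n = μ_nC_ox · (W/L) = 2.47 mA/V².
V_ov = V_GS − V_th = 3.7 − 1.33 = 2.37 V.
Since V_DS = 3.67 V ≥ V_ov = 2.37 V, the device is in saturation.
I_D = ½ k_n V_ov² (1 + λ V_DS) = 0.5 × 2.47 × 2.37² × (1 + 0.09 × 3.67) = 9.23 mA.

Saturation; I_D = 9.23 mA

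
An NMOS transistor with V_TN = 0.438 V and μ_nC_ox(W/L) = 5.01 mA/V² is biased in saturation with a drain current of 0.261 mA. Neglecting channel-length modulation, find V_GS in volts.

In saturation I_D = ½ k_n (V_GS − V_TN)², so V_GS − V_TN = √(2 I_D / k_n) = √(2 × 0.261 / 5.01) = 0.323 V.
V_GS = 0.438 + 0.323 = 0.761 V.

V_GS = 0.761 V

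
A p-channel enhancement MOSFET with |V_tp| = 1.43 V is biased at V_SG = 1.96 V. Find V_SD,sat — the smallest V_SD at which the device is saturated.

The boundary between triode and saturation is V_SD = V_SG − |V_tp| = V_ov.
V_ov = 1.96 − 1.43 = 0.53 V.

V_SD,sat = 0.530 V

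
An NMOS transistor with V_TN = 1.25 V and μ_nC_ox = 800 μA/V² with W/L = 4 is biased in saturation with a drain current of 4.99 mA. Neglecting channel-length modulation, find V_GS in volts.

k_n = μ_nC_ox · (W/L) = 3.2 mA/V².
In saturation I_D = ½ k_n (V_GS − V_TN)², so V_GS − V_TN = √(2 I_D / k_n) = √(2 × 4.99 / 3.2) = 1.77 V.
V_GS = 1.25 + 1.77 = 3.02 V.

V_GS = 3.02 V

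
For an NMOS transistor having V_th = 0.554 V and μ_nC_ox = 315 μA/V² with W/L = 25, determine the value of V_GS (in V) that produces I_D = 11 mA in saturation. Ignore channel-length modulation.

k_n = μ_nC_ox · (W/L) = 7.875 mA/V².
In saturation I_D = ½ k_n (V_GS − V_th)², so V_GS − V_th = √(2 I_D / k_n) = √(2 × 11 / 7.875) = 1.67 V.
V_GS = 0.554 + 1.67 = 2.23 V.

V_GS = 2.23 V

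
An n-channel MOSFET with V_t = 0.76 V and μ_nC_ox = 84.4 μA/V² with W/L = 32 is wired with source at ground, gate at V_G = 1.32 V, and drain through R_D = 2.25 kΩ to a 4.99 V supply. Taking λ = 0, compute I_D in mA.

V_GS = V_G = 1.32 V, so V_ov = 1.32 − 0.76 = 0.56 V.
k_n = μ_nC_ox · (W/L) = 2.701 mA/V².
Assume saturation: I_D = ½ k_n V_ov² = 0.5 × 2.701 × 0.56² = 0.423 mA, giving V_DS = V_DD − I_D R_D = 4.99 − 0.423 × 2.25 = 4.04 V.
V_DS = 4.04 V ≥ V_ov = 0.56 V, confirming saturation.

I_D = 0.423 mA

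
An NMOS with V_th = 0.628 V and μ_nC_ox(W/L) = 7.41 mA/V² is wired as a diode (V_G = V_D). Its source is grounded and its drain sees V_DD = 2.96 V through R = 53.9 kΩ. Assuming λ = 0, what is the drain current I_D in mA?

With gate tied to drain, V_GS = V_DS ≥ V_GS − V_th, so the device is in saturation.
KCL at the drain: ½ k_n (V_GS − V_th)² = (V_DD − V_GS)/R.
Let x = V_GS − 0.628. Then 200 x² + x − 2.332 = 0, giving x = 0.106 V (positive root), so V_GS = 0.734 V.
I_D = (V_DD − V_GS)/R = (2.96 − 0.734) / 53.9 = 0.0413 mA.

I_D = 0.0413 mA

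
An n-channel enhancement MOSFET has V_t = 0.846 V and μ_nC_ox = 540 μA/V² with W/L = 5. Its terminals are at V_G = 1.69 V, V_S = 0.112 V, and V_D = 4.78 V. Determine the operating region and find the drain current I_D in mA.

V_GS = V_G − V_S = 1.69 − 0.112 = 1.58 V; V_DS = V_D − V_S = 4.78 − 0.112 = 4.67 V.
k_n = μ_nC_ox · (W/L) = 2.7 mA/V².
V_ov = V_GS − V_t = 1.58 − 0.846 = 0.732 V.
Since V_DS = 4.67 V ≥ V_ov = 0.732 V, the device is in saturation.
I_D = ½ k_n V_ov² = 0.5 × 2.7 × 0.732² = 0.723 mA.

Saturation; I_D = 0.723 mA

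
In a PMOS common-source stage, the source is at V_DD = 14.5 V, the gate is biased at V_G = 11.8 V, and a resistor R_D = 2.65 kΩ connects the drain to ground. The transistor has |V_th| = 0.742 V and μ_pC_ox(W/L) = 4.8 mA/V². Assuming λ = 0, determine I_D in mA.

V_SG = V_DD − V_G = 14.5 − 11.8 = 2.7 V, so V_ov = 2.7 − 0.742 = 1.96 V.
Assume saturation: I_D = ½ k_p V_ov² = 0.5 × 4.8 × 1.96² = 9.2 mA, giving V_SD = V_DD − I_D R_D = 14.5 − 9.2 × 2.65 = -9.88 V.
But -9.88 V < V_ov = 1.96 V, so the device is actually in triode.
In triode I_D = k_p[V_ov V_SD − ½ V_SD²] and I_D = (V_DD − V_SD)/R_D. Equating: 6.36 V_SD² − 25.91 V_SD + 14.5 = 0, giving V_SD = 0.67 V (the root below V_ov).
I_D = (14.5 − 0.67) / 2.65 = 5.22 mA.

I_D = 5.22 mA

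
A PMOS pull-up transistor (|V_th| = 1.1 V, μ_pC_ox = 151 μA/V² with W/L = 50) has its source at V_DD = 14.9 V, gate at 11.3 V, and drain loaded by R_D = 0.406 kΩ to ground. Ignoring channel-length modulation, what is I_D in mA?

I_D = 23.6 mA

V_SG = V_DD − V_G = 14.9 − 11.3 = 3.6 V, so V_ov = 3.6 − 1.1 = 2.5 V.
k_p = μ_pC_ox · (W/L) = 7.55 mA/V².
Assume saturation: I_D = ½ k_p V_ov² = 0.5 × 7.55 × 2.5² = 23.6 mA, giving V_SD = V_DD − I_D R_D = 14.9 − 23.6 × 0.406 = 5.32 V.
V_SD = 5.32 V ≥ V_ov = 2.5 V, confirming saturation.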